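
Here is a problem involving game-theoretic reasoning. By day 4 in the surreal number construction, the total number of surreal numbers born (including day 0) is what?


Day 0: {|} = 0 is born. Count = 1.
Day n: the number of surreal numbers born by day n is 2^(n+1) - 1.
By day 0: 2^1 - 1 = 1
By day 1: 2^2 - 1 = 3
By day 2: 2^3 - 1 = 7
By day 3: 2^4 - 1 = 15
By day 4: 2^5 - 1 = 31
By day 4: 31 surreal numbers.

31


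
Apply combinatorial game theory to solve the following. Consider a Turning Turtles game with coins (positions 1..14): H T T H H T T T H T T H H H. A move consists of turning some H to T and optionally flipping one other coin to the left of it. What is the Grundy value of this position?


Coins: H T T H H T T T H T T H H H
Key fact: a single head at position k behaves exactly like a Nim heap of size k (turning it to T and optionally flipping a coin at j < k corresponds to moving the heap from k to j, or to 0), and heads combine as a disjunctive sum (two heads at the same place would cancel, matching j XOR j = 0). So the Nim-value is the XOR of the 1-indexed positions of the heads.
Face-up positions (1-indexed): [1, 4, 5, 9, 12, 13, 14]
XOR 0 with 1: 0 XOR 1 = 1
XOR 1 with 4: 1 XOR 4 = 5
XOR 5 with 5: 5 XOR 5 = 0
XOR 0 with 9: 0 XOR 9 = 9
XOR 9 with 12: 9 XOR 12 = 5
XOR 5 with 13: 5 XOR 13 = 8
XOR 8 with 14: 8 XOR 14 = 6
Nim-value = 6

6


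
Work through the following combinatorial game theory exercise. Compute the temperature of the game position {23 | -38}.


The game is {23 | -38}, a switch {a | b} with numbers a > b.
Cooling {a | b} by t gives {a - t | b + t}, which stops being hot when a - t = b + t, i.e. at t = (a - b)/2. So the temperature of a switch is (a - b)/2.
Temperature = (Left option - Right option) / 2
= (23 - (-38)) / 2
= 61 / 2
= 61/2

61/2


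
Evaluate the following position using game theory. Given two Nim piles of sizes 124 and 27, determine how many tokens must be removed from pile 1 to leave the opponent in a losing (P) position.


Piles: 124 and 27
Current XOR: 124 XOR 27 = 103 (non-zero, so this is an N-position).
To make the XOR zero, we need to find a move that balances the piles.
For pile 1 (size 124): target = 124 XOR 103 = 27
We reduce pile 1 from 124 to 27.
Tokens removed: 124 - 27 = 97
Verification: 27 XOR 27 = 0

97


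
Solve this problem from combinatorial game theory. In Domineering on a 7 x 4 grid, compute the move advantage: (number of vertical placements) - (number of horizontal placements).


Board is 7 x 4 (rows x cols).
Left (vertical) placements: (rows-1) * cols = 6 * 4 = 24
Right (horizontal) placements: rows * (cols-1) = 7 * 3 = 21
Advantage = Left - Right = 24 - 21 = 3

3


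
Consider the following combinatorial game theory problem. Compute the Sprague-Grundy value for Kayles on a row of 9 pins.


Kayles: a move removes 1 or 2 adjacent pins from a contiguous row.
Removing pins from a row of k leaves two independent rows (a, b) with a + b = k - 1 (one pin) or a + b = k - 2 (two pins); an end removal gives a = 0.
By Sprague-Grundy, G(k) = mex{ G(a) XOR G(b) } over all these splits. G(0) = 0.
G(1): splits (0,0):0^0=0 -> mex({0}) = 1
G(2): splits (0,1):0^1=1 (0,0):0^0=0 -> mex({0, 1}) = 2
G(3): splits (0,2):0^2=2 (1,1):1^1=0 (0,1):0^1=1 -> mex({0, 1, 2}) = 3
G(4): splits (0,3):0^3=3 (1,2):1^2=3 (0,2):0^2=2 (1,1):1^1=0 -> mex({0, 2, 3}) = 1
G(5): splits (0,4):0^1=1 (1,3):1^3=2 (2,2):2^2=0 (0,3):0^3=3 (1,2):1^2=3 -> mex({0, 1, 2, 3}) = 4
G(6) = mex({0, 1, 2, 4}) = 3
G(7) = mex({0, 1, 3, 4, 5}) = 2
G(8) = mex({0, 2, 3, 5, 6}) = 1
G(9) = mex({0, 1, 2, 3, 6, 7}) = 4
Therefore G(9) = 4.

4


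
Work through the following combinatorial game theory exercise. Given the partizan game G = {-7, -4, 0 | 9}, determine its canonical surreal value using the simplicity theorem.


Left options: {-7, -4, 0}, max = 0
Right options: {9}, min = 9
All options are numbers and max(Left) < min(Right), so by the simplicity theorem the value is the simplest (earliest-born) number strictly between 0 and 9.
Integers 1 through 8 all lie strictly between 0 and 9.
Among integers, the simplest (lowest birthday = smallest |n|; 0 is born on day 0, +-n on day n) is 1.
No non-integer in the interval can be simpler: if x is a non-integer in the interval, then floor(x) or ceil(x) also lies in the interval (the interval contains an integer), and both are proper prefixes of x's sign expansion, i.e. born earlier. So the game value is 1.
Game value = 1

1


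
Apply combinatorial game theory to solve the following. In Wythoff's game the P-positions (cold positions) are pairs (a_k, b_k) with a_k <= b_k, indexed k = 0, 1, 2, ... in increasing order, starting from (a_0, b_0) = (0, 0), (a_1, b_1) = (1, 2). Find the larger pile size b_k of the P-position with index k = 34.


By Wythoff's theorem, a_k = floor(k * phi) and b_k = floor(k * phi^2) = a_k + k, where phi = (1 + sqrt(5))/2 is the golden ratio.
phi = (1 + sqrt(5))/2 = 1.618034
phi^2 = phi + 1 = 2.618034
k = 34
k * phi^2 = 34 * 2.618034 = 89.013156
b_34 = floor(k * phi^2) = 89 (check: a_34 + k = 55 + 34 = 89)

89


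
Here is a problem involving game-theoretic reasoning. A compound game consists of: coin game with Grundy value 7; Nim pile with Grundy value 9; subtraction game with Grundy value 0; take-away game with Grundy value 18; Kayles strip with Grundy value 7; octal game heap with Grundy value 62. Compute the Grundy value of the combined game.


By the Sprague-Grundy theorem, the Grundy value of a sum of games is the XOR of individual Grundy values.
coin game: Grundy value = 7. Running XOR: 0 XOR 7 = 7
Nim pile: Grundy value = 9. Running XOR: 7 XOR 9 = 14
subtraction game: Grundy value = 0. Running XOR: 14 XOR 0 = 14
take-away game: Grundy value = 18. Running XOR: 14 XOR 18 = 28
Kayles strip: Grundy value = 7. Running XOR: 28 XOR 7 = 27
octal game heap: Grundy value = 62. Running XOR: 27 XOR 62 = 37
The combined Grundy value is 37.

37


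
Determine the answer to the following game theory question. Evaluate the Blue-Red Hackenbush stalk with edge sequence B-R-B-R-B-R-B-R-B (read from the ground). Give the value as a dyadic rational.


Edges (from ground): B-R-B-R-B-R-B-R-B
By Berlekamp's sign-expansion rule, a Blue-Red Hackenbush stalk has the value of the surreal number whose sign sequence is the edge sequence with B -> + and R -> -.
Sign sequence: +-+-+-+-+
Trace the sign expansion in the surreal number tree, starting from 0:
Edge 1: B (sign +) -> bounds (0, +inf), value = 1
Edge 2: R (sign -) -> bounds (0, 1), value = 1/2
Edge 3: B (sign +) -> bounds (1/2, 1), value = 3/4
Edge 4: R (sign -) -> bounds (1/2, 3/4), value = 5/8
Edge 5: B (sign +) -> bounds (5/8, 3/4), value = 11/16
Edge 6: R (sign -) -> bounds (5/8, 11/16), value = 21/32
Edge 7: B (sign +) -> bounds (21/32, 11/16), value = 43/64
Edge 8: R (sign -) -> bounds (21/32, 43/64), value = 85/128
Edge 9: B (sign +) -> bounds (85/128, 43/64), value = 171/256
Game value = 171/256

171/256


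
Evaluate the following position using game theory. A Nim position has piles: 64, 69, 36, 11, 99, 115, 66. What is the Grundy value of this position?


We need the XOR (exclusive or) of all pile sizes.
After XOR-ing pile 1 (size 64): 0 XOR 64 = 64
After XOR-ing pile 2 (size 69): 64 XOR 69 = 5
After XOR-ing pile 3 (size 36): 5 XOR 36 = 33
After XOR-ing pile 4 (size 11): 33 XOR 11 = 42
After XOR-ing pile 5 (size 99): 42 XOR 99 = 73
After XOR-ing pile 6 (size 115): 73 XOR 115 = 58
After XOR-ing pile 7 (size 66): 58 XOR 66 = 120
The Nim-value of this position is 120.

120


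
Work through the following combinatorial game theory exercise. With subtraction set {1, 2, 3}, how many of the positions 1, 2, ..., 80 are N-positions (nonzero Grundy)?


Subtraction set S = {1, 2, 3}, so G(n) = n mod 4.
G(n) = 0 when n is a multiple of 4.
Multiples of 4 in [1, 80]: 20
N-positions (nonzero Grundy) = 80 - 20 = 60

60


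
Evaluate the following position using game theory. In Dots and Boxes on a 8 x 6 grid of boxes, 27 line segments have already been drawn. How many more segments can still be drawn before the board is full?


Grid: 8 x 6 boxes, i.e. 9 rows and 7 columns of dots.
Horizontal edges: (rows + 1) * cols = 9 * 6 = 54
Vertical edges: rows * (cols + 1) = 8 * 7 = 56
Total edges: 54 + 56 = 110
Edges drawn: 27
Remaining: 110 - 27 = 83

83


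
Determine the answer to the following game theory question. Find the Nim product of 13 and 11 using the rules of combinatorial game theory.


Nim multiplication is bilinear over XOR: (u XOR v) * w = (u*w) XOR (v*w).
So we split each operand into its bit components and XOR the pairwise Nim products.
13 = 1 + 4 + 8 (as XOR of powers of 2).
11 = 1 + 2 + 8 (as XOR of powers of 2).
Using the standard Nim-product table on single bits:
  2*2 = 3,   2*4 = 8,   2*8 = 12,
  4*4 = 6,   4*8 = 11,  8*8 = 13,
and  1*x = x (identity), k*l = l*k (commutative).
Pairwise Nim products:
  1 * 1 = 1
  1 * 2 = 2
  1 * 8 = 8
  4 * 1 = 4
  4 * 2 = 8
  4 * 8 = 11
  8 * 1 = 8
  8 * 2 = 12
  8 * 8 = 13
XOR them: 1 XOR 2 XOR 8 XOR 4 XOR 8 XOR 11 XOR 8 XOR 12 XOR 13 = 5.
Result: 13 * 11 = 5 (in Nim).

5


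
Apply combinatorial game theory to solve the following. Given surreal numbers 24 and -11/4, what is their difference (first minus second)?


x = 24, y = -11/4
Converting to common denominator: 4
x = 96/4, y = -11/4
x - y = 24 - -11/4 = 107/4

107/4


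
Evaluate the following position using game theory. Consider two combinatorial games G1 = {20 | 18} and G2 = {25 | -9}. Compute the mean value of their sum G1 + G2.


G1 = {20 | 18}, G2 = {25 | -9}
Each is a switch {a | b} with numbers a > b; its mean value is (a + b)/2, and mean value is additive over game sums: m(G1 + G2) = m(G1) + m(G2).
Mean of G1 = (20 + (18))/2 = 38/2 = 19
Mean of G2 = (25 + (-9))/2 = 16/2 = 8
Mean of G1 + G2 = 19 + 8 = 27

27


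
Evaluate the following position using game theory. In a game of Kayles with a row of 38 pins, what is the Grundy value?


Kayles: a move removes 1 or 2 adjacent pins from a contiguous row.
Removing pins from a row of k leaves two independent rows (a, b) with a + b = k - 1 (one pin) or a + b = k - 2 (two pins); an end removal gives a = 0.
By Sprague-Grundy, G(k) = mex{ G(a) XOR G(b) } over all these splits. G(0) = 0.
G(1): splits (0,0):0^0=0 -> mex({0}) = 1
G(2): splits (0,1):0^1=1 (0,0):0^0=0 -> mex({0, 1}) = 2
G(3): splits (0,2):0^2=2 (1,1):1^1=0 (0,1):0^1=1 -> mex({0, 1, 2}) = 3
G(4): splits (0,3):0^3=3 (1,2):1^2=3 (0,2):0^2=2 (1,1):1^1=0 -> mex({0, 2, 3}) = 1
G(5): splits (0,4):0^1=1 (1,3):1^3=2 (2,2):2^2=0 (0,3):0^3=3 (1,2):1^2=3 -> mex({0, 1, 2, 3}) = 4
G(6) = mex({0, 1, 2, 4}) = 3
G(7) = mex({0, 1, 3, 4, 5}) = 2
G(8) = mex({0, 2, 3, 5, 6}) = 1
G(9) = mex({0, 1, 2, 3, 6, 7}) = 4
G(10) = mex({0, 1, 3, 4, 5, 7}) = 2
G(11) = mex({0, 1, 2, 3, 4, 5}) = 6
G(12) = mex({0, 1, 2, 3, 5, 6, 7}) = 4
G(13) = mex({0, 2, 3, 4, 6, 7}) = 1
G(14) = mex({0, 1, 4, 5, 6, 7}) = 2
G(15) = mex({0, 1, 2, 3, 4, 5, 6}) = 7
G(16) = mex({0, 2, 3, 5, 6, 7}) = 1
G(17) = mex({0, 1, 2, 3, 5, 6, 7}) = 4
G(18) = mex({0, 1, 2, 4, 5, 6}) = 3
G(19) = mex({0, 1, 3, 4, 5, 7}) = 2
G(20) = mex({0, 2, 3, 4, 5, 6, 7}) = 1
G(21) = mex({0, 1, 2, 3, 5, 6, 7}) = 4
G(22) = mex({0, 1, 2, 3, 4, 5, 7}) = 6
G(23) = mex({0, 1, 2, 3, 4, 5, 6}) = 7
G(24) = mex({0, 1, 2, 3, 5, 6, 7}) = 4
G(25) = mex({0, 2, 3, 4, 6, 7}) = 1
G(26) = mex({0, 1, 3, 4, 5, 6, 7}) = 2
G(27) = mex({0, 1, 2, 3, 4, 5, 6, 7}) = 8
G(28) = mex({0, 1, 2, 3, 4, 6, 7, 8}) = 5
G(29) = mex({0, 1, 2, 3, 5, 6, 7, 8, 9}) = 4
G(30) = mex({0, 1, 2, 3, 4, 5, 6, 9, 10}) = 7
G(31) = mex({0, 1, 3, 4, 5, 7, 10, 11}) = 2
G(32) = mex({0, 2, 3, 4, 5, 6, 7, 9, 11}) = 1
G(33) = mex({0, 1, 2, 3, 4, 5, 6, 7, 9, 12}) = 8
G(34) = mex({0, 1, 2, 3, 4, 5, 7, 8, 11, 12}) = 6
G(35) = mex({0, 1, 2, 3, 4, 5, 6, 8, 9, 10, 11}) = 7
G(36) = mex({0, 1, 2, 3, 5, 6, 7, 9, 10}) = 4
G(37) = mex({0, 2, 3, 4, 6, 7, 9, 10, 11, 12}) = 1
G(38) = mex({0, 1, 3, 4, 5, 6, 7, 9, 10, 11, 12}) = 2
Therefore G(38) = 2.

2


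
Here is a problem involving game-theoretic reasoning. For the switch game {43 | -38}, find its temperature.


The game is {43 | -38}, a switch {a | b} with numbers a > b.
Cooling {a | b} by t gives {a - t | b + t}, which stops being hot when a - t = b + t, i.e. at t = (a - b)/2. So the temperature of a switch is (a - b)/2.
Temperature = (Left option - Right option) / 2
= (43 - (-38)) / 2
= 81 / 2
= 81/2

81/2


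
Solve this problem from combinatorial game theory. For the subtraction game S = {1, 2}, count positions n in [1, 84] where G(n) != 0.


Subtraction set S = {1, 2}, so G(n) = n mod 3.
G(n) = 0 when n is a multiple of 3.
Multiples of 3 in [1, 84]: 28
N-positions (nonzero Grundy) = 84 - 28 = 56

56


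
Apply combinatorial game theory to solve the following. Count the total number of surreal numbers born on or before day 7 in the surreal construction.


Day 0: {|} = 0 is born. Count = 1.
Day n: the number of surreal numbers born by day n is 2^(n+1) - 1.
By day 0: 2^1 - 1 = 1
By day 1: 2^2 - 1 = 3
By day 2: 2^3 - 1 = 7
By day 3: 2^4 - 1 = 15
By day 4: 2^5 - 1 = 31
By day 5: 2^6 - 1 = 63
By day 6: 2^7 - 1 = 127
By day 7: 2^8 - 1 = 255
By day 7: 255 surreal numbers.

255


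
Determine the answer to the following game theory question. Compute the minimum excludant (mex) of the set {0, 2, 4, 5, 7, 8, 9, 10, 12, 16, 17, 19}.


Set = {0, 2, 4, 5, 7, 8, 9, 10, 12, 16, 17, 19}
0 is in the set.
1 is NOT in the set. This is the mex.
mex = 1

1


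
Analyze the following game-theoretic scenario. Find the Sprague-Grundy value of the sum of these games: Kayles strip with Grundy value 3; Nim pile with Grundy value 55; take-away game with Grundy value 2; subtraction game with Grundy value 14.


By the Sprague-Grundy theorem, the Grundy value of a sum of games is the XOR of individual Grundy values.
Kayles strip: Grundy value = 3. Running XOR: 0 XOR 3 = 3
Nim pile: Grundy value = 55. Running XOR: 3 XOR 55 = 52
take-away game: Grundy value = 2. Running XOR: 52 XOR 2 = 54
subtraction game: Grundy value = 14. Running XOR: 54 XOR 14 = 56
The combined Grundy value is 56.

56


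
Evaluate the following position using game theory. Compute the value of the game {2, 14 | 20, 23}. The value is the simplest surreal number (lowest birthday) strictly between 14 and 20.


Left options: {2, 14}, max = 14
Right options: {20, 23}, min = 20
All options are numbers and max(Left) < min(Right), so by the simplicity theorem the value is the simplest (earliest-born) number strictly between 14 and 20.
Integers 15 through 19 all lie strictly between 14 and 20.
Among integers, the simplest (lowest birthday = smallest |n|; 0 is born on day 0, +-n on day n) is 15.
No non-integer in the interval can be simpler: if x is a non-integer in the interval, then floor(x) or ceil(x) also lies in the interval (the interval contains an integer), and both are proper prefixes of x's sign expansion, i.e. born earlier. So the game value is 15.
Game value = 15

15


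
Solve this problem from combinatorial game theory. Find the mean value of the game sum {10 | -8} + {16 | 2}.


G1 = {10 | -8}, G2 = {16 | 2}
Each is a switch {a | b} with numbers a > b; its mean value is (a + b)/2, and mean value is additive over game sums: m(G1 + G2) = m(G1) + m(G2).
Mean of G1 = (10 + (-8))/2 = 2/2 = 1
Mean of G2 = (16 + (2))/2 = 18/2 = 9
Mean of G1 + G2 = 1 + 9 = 10

10


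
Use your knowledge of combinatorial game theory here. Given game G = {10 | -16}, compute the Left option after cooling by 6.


Original game: {10 | -16} (a switch {a | b} with a > b).
Cooling by t (for t below the temperature (a - b)/2 = 13) taxes each move by t: {a | b} cooled by t is {a - t | b + t}.
Cooling amount: t = 6
Cooled Left option: 10 - 6 = 4
Cooled Right option: -16 + 6 = -10
Cooled game: {4 | -10}
Left option = 4

4


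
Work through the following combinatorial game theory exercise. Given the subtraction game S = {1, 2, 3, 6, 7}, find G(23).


The subtraction set is S = {1, 2, 3, 6, 7}.
G(k) = mex{ G(k - s) : s in S, s <= k }. We compute iteratively: G(0) = 0.
G(1) = mex({0}) = 1
G(2) = mex({0, 1}) = 2
G(3) = mex({0, 1, 2}) = 3
G(4) = mex({1, 2, 3}) = 0
G(5) = mex({0, 2, 3}) = 1
G(6) = mex({0, 1, 3}) = 2
G(7) = mex({0, 1, 2}) = 3
G(8) = mex({1, 2, 3}) = 0
G(9) = mex({0, 2, 3}) = 1
G(10) = mex({0, 1, 3}) = 2
Observe that G(4)..G(10) = 0, 1, 2, 3, 0, 1, 2 repeats G(0)..G(6) = 0, 1, 2, 3, 0, 1, 2.
For k >= max(S) = 7, G(k) is determined by the previous 7 values G(k-7)..G(k-1); a window of 7 consecutive values has recurred shifted by 4, so by induction G(k + 4) = G(k) for all k >= 0: the sequence is periodic from the start with period 4.
One period: G(0..3) = 0, 1, 2, 3.
23 mod 4 = 3, so G(23) = G(3) = 3.

3


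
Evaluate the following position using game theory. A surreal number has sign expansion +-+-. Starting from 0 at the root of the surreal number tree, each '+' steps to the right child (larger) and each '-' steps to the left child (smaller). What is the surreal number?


Sign expansion: +-+-
Rule: track bounds (lo, hi), initially (-inf, +inf). On '+', the current value becomes lo and we move to the simplest number in (value, hi): value + 1 if hi = +inf, otherwise the midpoint (value + hi)/2. On '-', the current value becomes hi and we move to value - 1 if lo = -inf, otherwise the midpoint (lo + value)/2.
Start at 0.
Step 1: sign = +, move right. Bounds: (0, +inf). Value = 1
Step 2: sign = -, move left. Bounds: (0, 1). Value = 1/2
Step 3: sign = +, move right. Bounds: (1/2, 1). Value = 3/4
Step 4: sign = -, move left. Bounds: (1/2, 3/4). Value = 5/8
The surreal number with sign expansion +-+- is 5/8.

5/8


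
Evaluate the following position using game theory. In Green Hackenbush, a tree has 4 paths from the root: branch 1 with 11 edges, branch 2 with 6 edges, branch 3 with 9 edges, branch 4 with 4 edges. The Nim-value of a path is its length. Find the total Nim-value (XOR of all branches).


The tree has 4 branches from the ground vertex.
In Green Hackenbush, the Nim-value of a simple path of length k is k.
Branch 1: length 11, Nim-value = 11
Branch 2: length 6, Nim-value = 6
Branch 3: length 9, Nim-value = 9
Branch 4: length 4, Nim-value = 4
Total Nim-value = XOR of all branch values:
0 XOR 11 = 11
11 XOR 6 = 13
13 XOR 9 = 4
4 XOR 4 = 0
Nim-value of the tree = 0

0


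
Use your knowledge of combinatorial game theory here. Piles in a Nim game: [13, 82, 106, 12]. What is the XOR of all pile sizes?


We need the XOR (exclusive or) of all pile sizes.
After XOR-ing pile 1 (size 13): 0 XOR 13 = 13
After XOR-ing pile 2 (size 82): 13 XOR 82 = 95
After XOR-ing pile 3 (size 106): 95 XOR 106 = 53
After XOR-ing pile 4 (size 12): 53 XOR 12 = 57
The Nim-value of this position is 57.

57


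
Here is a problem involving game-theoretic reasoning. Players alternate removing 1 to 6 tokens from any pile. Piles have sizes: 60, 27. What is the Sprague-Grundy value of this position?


Subtraction set: {1, 2, 3, 4, 5, 6}
For this subtraction set, G(n) = n mod 7 (period = max + 1 = 7).
Pile 1 (size 60): G(60) = 60 mod 7 = 4
Pile 2 (size 27): G(27) = 27 mod 7 = 6
Total Grundy value = XOR of all: 4 XOR 6 = 2

2


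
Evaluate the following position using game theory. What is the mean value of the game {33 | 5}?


Game = {33 | 5}, a switch {a | b} with numbers a > b.
Its thermograph has left wall a - t and right wall b + t, which meet at t = (a - b)/2, where both equal (a + b)/2. So the mast (mean value) is at (a + b)/2.
Mean = (33 + (5))/2 = 38/2 = 19

19


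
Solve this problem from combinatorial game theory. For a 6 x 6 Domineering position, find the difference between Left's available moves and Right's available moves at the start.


Board is 6 x 6 (rows x cols).
Left (vertical) placements: (rows-1) * cols = 5 * 6 = 30
Right (horizontal) placements: rows * (cols-1) = 6 * 5 = 30
Advantage = Left - Right = 30 - 30 = 0

0


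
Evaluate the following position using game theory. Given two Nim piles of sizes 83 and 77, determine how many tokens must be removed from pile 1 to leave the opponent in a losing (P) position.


Piles: 83 and 77
Current XOR: 83 XOR 77 = 30 (non-zero, so this is an N-position).
To make the XOR zero, we need to find a move that balances the piles.
For pile 1 (size 83): target = 83 XOR 30 = 77
We reduce pile 1 from 83 to 77.
Tokens removed: 83 - 77 = 6
Verification: 77 XOR 77 = 0

6


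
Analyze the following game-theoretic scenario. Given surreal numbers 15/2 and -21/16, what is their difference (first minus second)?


x = 15/2, y = -21/16
Converting to common denominator: 16
x = 120/16, y = -21/16
x - y = 15/2 - -21/16 = 141/16

141/16


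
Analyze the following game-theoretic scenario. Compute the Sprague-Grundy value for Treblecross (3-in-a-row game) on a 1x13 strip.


Treblecross: place X on empty cells; 3-in-a-row wins.
Playing within two cells of an existing X lets the opponent win at once, so sensible play treats the cells i-2..i+2 around each X as dead. The player left with no safe cell loses, so this is a normal-play take-away game on strips of safe cells.
Placing X at cell i (0-indexed) of a strip of k safe cells leaves independent strips of sizes max(0, i-2) and max(0, k-i-3). Hence G(k) = mex{ G(max(0,i-2)) XOR G(max(0,k-i-3)) : 0 <= i < k }, with G(0) = 0.
G(1): splits (0,0):0^0=0 -> mex({0}) = 1
G(2): splits (0,0):0^0=0 -> mex({0}) = 1
G(3): splits (0,0):0^0=0 -> mex({0}) = 1
G(4): splits (0,1):0^1=1 (0,0):0^0=0 -> mex({0, 1}) = 2
G(5): splits (0,2):0^1=1 (0,1):0^1=1 (0,0):0^0=0 -> mex({0, 1}) = 2
G(6) = mex({1}) = 0
G(7) = mex({0, 1, 2}) = 3
G(8) = mex({0, 1, 2}) = 3
G(9) = mex({0, 2}) = 1
G(10) = mex({0, 2, 3}) = 1
G(11) = mex({0, 3}) = 1
G(12) = mex({1, 3}) = 0
G(13) = mex({0, 1, 2, 3}) = 4
Therefore G(13) = 4.

4


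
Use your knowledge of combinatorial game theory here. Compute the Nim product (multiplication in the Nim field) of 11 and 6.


Nim multiplication is bilinear over XOR: (u XOR v) * w = (u*w) XOR (v*w).
So we split each operand into its bit components and XOR the pairwise Nim products.
11 = 1 + 2 + 8 (as XOR of powers of 2).
6 = 2 + 4 (as XOR of powers of 2).
Using the standard Nim-product table on single bits:
  2*2 = 3,   2*4 = 8,   2*8 = 12,
  4*4 = 6,   4*8 = 11,  8*8 = 13,
and  1*x = x (identity), k*l = l*k (commutative).
Pairwise Nim products:
  1 * 2 = 2
  1 * 4 = 4
  2 * 2 = 3
  2 * 4 = 8
  8 * 2 = 12
  8 * 4 = 11
XOR them: 2 XOR 4 XOR 3 XOR 8 XOR 12 XOR 11 = 10.
Result: 11 * 6 = 10 (in Nim).

10


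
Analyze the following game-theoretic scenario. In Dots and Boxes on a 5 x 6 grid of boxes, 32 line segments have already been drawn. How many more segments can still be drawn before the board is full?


Grid: 5 x 6 boxes, i.e. 6 rows and 7 columns of dots.
Horizontal edges: (rows + 1) * cols = 6 * 6 = 36
Vertical edges: rows * (cols + 1) = 5 * 7 = 35
Total edges: 36 + 35 = 71
Edges drawn: 32
Remaining: 71 - 32 = 39

39


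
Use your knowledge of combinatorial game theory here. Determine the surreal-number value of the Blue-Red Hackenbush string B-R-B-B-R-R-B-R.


Edges (from ground): B-R-B-B-R-R-B-R
By Berlekamp's sign-expansion rule, a Blue-Red Hackenbush stalk has the value of the surreal number whose sign sequence is the edge sequence with B -> + and R -> -.
Sign sequence: +-++--+-
Trace the sign expansion in the surreal number tree, starting from 0:
Edge 1: B (sign +) -> bounds (0, +inf), value = 1
Edge 2: R (sign -) -> bounds (0, 1), value = 1/2
Edge 3: B (sign +) -> bounds (1/2, 1), value = 3/4
Edge 4: B (sign +) -> bounds (3/4, 1), value = 7/8
Edge 5: R (sign -) -> bounds (3/4, 7/8), value = 13/16
Edge 6: R (sign -) -> bounds (3/4, 13/16), value = 25/32
Edge 7: B (sign +) -> bounds (25/32, 13/16), value = 51/64
Edge 8: R (sign -) -> bounds (25/32, 51/64), value = 101/128
Game value = 101/128

101/128


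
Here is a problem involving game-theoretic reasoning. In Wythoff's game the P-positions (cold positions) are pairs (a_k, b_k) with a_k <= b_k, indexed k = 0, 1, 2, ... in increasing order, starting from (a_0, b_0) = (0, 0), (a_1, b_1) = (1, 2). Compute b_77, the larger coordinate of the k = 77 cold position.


By Wythoff's theorem, a_k = floor(k * phi) and b_k = floor(k * phi^2) = a_k + k, where phi = (1 + sqrt(5))/2 is the golden ratio.
phi = (1 + sqrt(5))/2 = 1.618034
phi^2 = phi + 1 = 2.618034
k = 77
k * phi^2 = 77 * 2.618034 = 201.588617
b_77 = floor(k * phi^2) = 201 (check: a_77 + k = 124 + 77 = 201)

201


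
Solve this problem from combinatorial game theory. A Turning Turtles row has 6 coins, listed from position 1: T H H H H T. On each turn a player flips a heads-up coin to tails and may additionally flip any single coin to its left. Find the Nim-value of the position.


Coins: T H H H H T
Key fact: a single head at position k behaves exactly like a Nim heap of size k (turning it to T and optionally flipping a coin at j < k corresponds to moving the heap from k to j, or to 0), and heads combine as a disjunctive sum (two heads at the same place would cancel, matching j XOR j = 0). So the Nim-value is the XOR of the 1-indexed positions of the heads.
Face-up positions (1-indexed): [2, 3, 4, 5]
XOR 0 with 2: 0 XOR 2 = 2
XOR 2 with 3: 2 XOR 3 = 1
XOR 1 with 4: 1 XOR 4 = 5
XOR 5 with 5: 5 XOR 5 = 0
Nim-value = 0

0


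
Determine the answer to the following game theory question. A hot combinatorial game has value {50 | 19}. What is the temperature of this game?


The game is {50 | 19}, a switch {a | b} with numbers a > b.
Cooling {a | b} by t gives {a - t | b + t}, which stops being hot when a - t = b + t, i.e. at t = (a - b)/2. So the temperature of a switch is (a - b)/2.
Temperature = (Left option - Right option) / 2
= (50 - (19)) / 2
= 31 / 2
= 31/2

31/2


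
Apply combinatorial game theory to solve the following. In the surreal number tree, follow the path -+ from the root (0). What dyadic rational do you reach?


Sign expansion: -+
Rule: track bounds (lo, hi), initially (-inf, +inf). On '+', the current value becomes lo and we move to the simplest number in (value, hi): value + 1 if hi = +inf, otherwise the midpoint (value + hi)/2. On '-', the current value becomes hi and we move to value - 1 if lo = -inf, otherwise the midpoint (lo + value)/2.
Start at 0.
Step 1: sign = -, move left. Bounds: (-inf, 0). Value = -1
Step 2: sign = +, move right. Bounds: (-1, 0). Value = -1/2
The surreal number with sign expansion -+ is -1/2.

-1/2


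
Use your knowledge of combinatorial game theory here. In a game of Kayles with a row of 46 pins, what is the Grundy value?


Kayles: a move removes 1 or 2 adjacent pins from a contiguous row.
Removing pins from a row of k leaves two independent rows (a, b) with a + b = k - 1 (one pin) or a + b = k - 2 (two pins); an end removal gives a = 0.
By Sprague-Grundy, G(k) = mex{ G(a) XOR G(b) } over all these splits. G(0) = 0.
G(1): splits (0,0):0^0=0 -> mex({0}) = 1
G(2): splits (0,1):0^1=1 (0,0):0^0=0 -> mex({0, 1}) = 2
G(3): splits (0,2):0^2=2 (1,1):1^1=0 (0,1):0^1=1 -> mex({0, 1, 2}) = 3
G(4): splits (0,3):0^3=3 (1,2):1^2=3 (0,2):0^2=2 (1,1):1^1=0 -> mex({0, 2, 3}) = 1
G(5): splits (0,4):0^1=1 (1,3):1^3=2 (2,2):2^2=0 (0,3):0^3=3 (1,2):1^2=3 -> mex({0, 1, 2, 3}) = 4
G(6) = mex({0, 1, 2, 4}) = 3
G(7) = mex({0, 1, 3, 4, 5}) = 2
G(8) = mex({0, 2, 3, 5, 6}) = 1
G(9) = mex({0, 1, 2, 3, 6, 7}) = 4
G(10) = mex({0, 1, 3, 4, 5, 7}) = 2
G(11) = mex({0, 1, 2, 3, 4, 5}) = 6
G(12) = mex({0, 1, 2, 3, 5, 6, 7}) = 4
G(13) = mex({0, 2, 3, 4, 6, 7}) = 1
G(14) = mex({0, 1, 4, 5, 6, 7}) = 2
G(15) = mex({0, 1, 2, 3, 4, 5, 6}) = 7
G(16) = mex({0, 2, 3, 5, 6, 7}) = 1
G(17) = mex({0, 1, 2, 3, 5, 6, 7}) = 4
G(18) = mex({0, 1, 2, 4, 5, 6}) = 3
G(19) = mex({0, 1, 3, 4, 5, 7}) = 2
G(20) = mex({0, 2, 3, 4, 5, 6, 7}) = 1
G(21) = mex({0, 1, 2, 3, 5, 6, 7}) = 4
G(22) = mex({0, 1, 2, 3, 4, 5, 7}) = 6
G(23) = mex({0, 1, 2, 3, 4, 5, 6}) = 7
G(24) = mex({0, 1, 2, 3, 5, 6, 7}) = 4
G(25) = mex({0, 2, 3, 4, 6, 7}) = 1
G(26) = mex({0, 1, 3, 4, 5, 6, 7}) = 2
G(27) = mex({0, 1, 2, 3, 4, 5, 6, 7}) = 8
G(28) = mex({0, 1, 2, 3, 4, 6, 7, 8}) = 5
G(29) = mex({0, 1, 2, 3, 5, 6, 7, 8, 9}) = 4
G(30) = mex({0, 1, 2, 3, 4, 5, 6, 9, 10}) = 7
G(31) = mex({0, 1, 3, 4, 5, 7, 10, 11}) = 2
G(32) = mex({0, 2, 3, 4, 5, 6, 7, 9, 11}) = 1
G(33) = mex({0, 1, 2, 3, 4, 5, 6, 7, 9, 12}) = 8
G(34) = mex({0, 1, 2, 3, 4, 5, 7, 8, 11, 12}) = 6
G(35) = mex({0, 1, 2, 3, 4, 5, 6, 8, 9, 10, 11}) = 7
G(36) = mex({0, 1, 2, 3, 5, 6, 7, 9, 10}) = 4
G(37) = mex({0, 2, 3, 4, 6, 7, 9, 10, 11, 12}) = 1
G(38) = mex({0, 1, 3, 4, 5, 6, 7, 9, 10, 11, 12}) = 2
G(39) = mex({0, 1, 2, 4, 5, 6, 7, 9, 10, 12, 14}) = 3
G(40) = mex({0, 2, 3, 4, 6, 7, 11, 12, 14}) = 1
G(41) = mex({0, 1, 2, 3, 5, 6, 7, 9, 10, 11, 12}) = 4
G(42) = mex({0, 1, 2, 3, 4, 5, 6, 9, 10}) = 7
G(43) = mex({0, 1, 3, 4, 5, 7, 9, 10, 12, 15}) = 2
G(44) = mex({0, 2, 3, 4, 5, 6, 7, 9, 10, 12, 15}) = 1
G(45) = mex({0, 1, 2, 3, 4, 5, 6, 7, 9, 10, 12, 14}) = 8
G(46) = mex({0, 1, 3, 4, 5, 7, 8, 11, 12, 14}) = 2
Therefore G(46) = 2.

2


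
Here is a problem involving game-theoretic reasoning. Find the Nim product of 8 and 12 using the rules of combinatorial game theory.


Nim multiplication is bilinear over XOR: (u XOR v) * w = (u*w) XOR (v*w).
So we split each operand into its bit components and XOR the pairwise Nim products.
8 = 8 (as XOR of powers of 2).
12 = 4 + 8 (as XOR of powers of 2).
Using the standard Nim-product table on single bits:
  2*2 = 3,   2*4 = 8,   2*8 = 12,
  4*4 = 6,   4*8 = 11,  8*8 = 13,
and  1*x = x (identity), k*l = l*k (commutative).
Pairwise Nim products:
  8 * 4 = 11
  8 * 8 = 13
XOR them: 11 XOR 13 = 6.
Result: 8 * 12 = 6 (in Nim).

6


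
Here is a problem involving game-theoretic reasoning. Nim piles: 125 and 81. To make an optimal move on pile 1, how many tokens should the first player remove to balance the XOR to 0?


Piles: 125 and 81
Current XOR: 125 XOR 81 = 44 (non-zero, so this is an N-position).
To make the XOR zero, we need to find a move that balances the piles.
For pile 1 (size 125): target = 125 XOR 44 = 81
We reduce pile 1 from 125 to 81.
Tokens removed: 125 - 81 = 44
Verification: 81 XOR 81 = 0

44


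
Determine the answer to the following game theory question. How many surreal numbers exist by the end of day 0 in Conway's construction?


Day 0: {|} = 0 is born. Count = 1.
Day n: the number of surreal numbers born by day n is 2^(n+1) - 1.
By day 0: 2^1 - 1 = 1
By day 0: 1 surreal numbers.

1


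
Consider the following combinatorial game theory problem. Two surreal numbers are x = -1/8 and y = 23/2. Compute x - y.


x = -1/8, y = 23/2
Converting to common denominator: 8
x = -1/8, y = 92/8
x - y = -1/8 - 23/2 = -93/8

-93/8


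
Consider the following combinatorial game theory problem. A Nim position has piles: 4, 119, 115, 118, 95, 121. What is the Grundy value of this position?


We need the XOR (exclusive or) of all pile sizes.
After XOR-ing pile 1 (size 4): 0 XOR 4 = 4
After XOR-ing pile 2 (size 119): 4 XOR 119 = 115
After XOR-ing pile 3 (size 115): 115 XOR 115 = 0
After XOR-ing pile 4 (size 118): 0 XOR 118 = 118
After XOR-ing pile 5 (size 95): 118 XOR 95 = 41
After XOR-ing pile 6 (size 121): 41 XOR 121 = 80
The Nim-value of this position is 80.

80


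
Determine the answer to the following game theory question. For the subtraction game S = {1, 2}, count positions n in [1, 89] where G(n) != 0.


Subtraction set S = {1, 2}, so G(n) = n mod 3.
G(n) = 0 when n is a multiple of 3.
Multiples of 3 in [1, 89]: 29
N-positions (nonzero Grundy) = 89 - 29 = 60

60


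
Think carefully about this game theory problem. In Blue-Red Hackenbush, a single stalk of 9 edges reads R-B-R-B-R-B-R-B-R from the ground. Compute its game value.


Edges (from ground): R-B-R-B-R-B-R-B-R
By Berlekamp's sign-expansion rule, a Blue-Red Hackenbush stalk has the value of the surreal number whose sign sequence is the edge sequence with B -> + and R -> -.
Sign sequence: -+-+-+-+-
Trace the sign expansion in the surreal number tree, starting from 0:
Edge 1: R (sign -) -> bounds (-inf, 0), value = -1
Edge 2: B (sign +) -> bounds (-1, 0), value = -1/2
Edge 3: R (sign -) -> bounds (-1, -1/2), value = -3/4
Edge 4: B (sign +) -> bounds (-3/4, -1/2), value = -5/8
Edge 5: R (sign -) -> bounds (-3/4, -5/8), value = -11/16
Edge 6: B (sign +) -> bounds (-11/16, -5/8), value = -21/32
Edge 7: R (sign -) -> bounds (-11/16, -21/32), value = -43/64
Edge 8: B (sign +) -> bounds (-43/64, -21/32), value = -85/128
Edge 9: R (sign -) -> bounds (-43/64, -85/128), value = -171/256
Game value = -171/256

-171/256


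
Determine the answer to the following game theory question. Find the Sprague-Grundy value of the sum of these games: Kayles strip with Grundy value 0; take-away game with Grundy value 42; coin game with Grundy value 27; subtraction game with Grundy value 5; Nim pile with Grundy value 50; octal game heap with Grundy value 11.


By the Sprague-Grundy theorem, the Grundy value of a sum of games is the XOR of individual Grundy values.
Kayles strip: Grundy value = 0. Running XOR: 0 XOR 0 = 0
take-away game: Grundy value = 42. Running XOR: 0 XOR 42 = 42
coin game: Grundy value = 27. Running XOR: 42 XOR 27 = 49
subtraction game: Grundy value = 5. Running XOR: 49 XOR 5 = 52
Nim pile: Grundy value = 50. Running XOR: 52 XOR 50 = 6
octal game heap: Grundy value = 11. Running XOR: 6 XOR 11 = 13
The combined Grundy value is 13.

13


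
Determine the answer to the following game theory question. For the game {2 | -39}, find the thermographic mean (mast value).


Game = {2 | -39}, a switch {a | b} with numbers a > b.
Its thermograph has left wall a - t and right wall b + t, which meet at t = (a - b)/2, where both equal (a + b)/2. So the mast (mean value) is at (a + b)/2.
Mean = (2 + (-39))/2 = -37/2 = -37/2

-37/2


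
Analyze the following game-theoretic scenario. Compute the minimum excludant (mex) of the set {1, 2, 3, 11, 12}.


Set = {1, 2, 3, 11, 12}
0 is NOT in the set. This is the mex.
mex = 0

0


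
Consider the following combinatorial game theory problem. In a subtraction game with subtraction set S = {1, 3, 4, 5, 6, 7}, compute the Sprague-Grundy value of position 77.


The subtraction set is S = {1, 3, 4, 5, 6, 7}.
G(k) = mex{ G(k - s) : s in S, s <= k }. We compute iteratively: G(0) = 0.
G(1) = mex({0}) = 1
G(2) = mex({1}) = 0
G(3) = mex({0}) = 1
G(4) = mex({0, 1}) = 2
G(5) = mex({0, 1, 2}) = 3
G(6) = mex({0, 1, 3}) = 2
G(7) = mex({0, 1, 2}) = 3
G(8) = mex({0, 1, 2, 3}) = 4
G(9) = mex({0, 1, 2, 3, 4}) = 5
G(10) = mex({1, 2, 3, 5}) = 0
G(11) = mex({0, 2, 3, 4}) = 1
G(12) = mex({1, 2, 3, 4, 5}) = 0
G(13) = mex({0, 2, 3, 4, 5}) = 1
G(14) = mex({0, 1, 3, 4, 5}) = 2
G(15) = mex({0, 1, 2, 4, 5}) = 3
G(16) = mex({0, 1, 3, 5}) = 2
Observe that G(10)..G(16) = 0, 1, 0, 1, 2, 3, 2 repeats G(0)..G(6) = 0, 1, 0, 1, 2, 3, 2.
For k >= max(S) = 7, G(k) is determined by the previous 7 values G(k-7)..G(k-1); a window of 7 consecutive values has recurred shifted by 10, so by induction G(k + 10) = G(k) for all k >= 0: the sequence is periodic from the start with period 10.
One period: G(0..9) = 0, 1, 0, 1, 2, 3, 2, 3, 4, 5.
77 mod 10 = 7, so G(77) = G(7) = 3.

3


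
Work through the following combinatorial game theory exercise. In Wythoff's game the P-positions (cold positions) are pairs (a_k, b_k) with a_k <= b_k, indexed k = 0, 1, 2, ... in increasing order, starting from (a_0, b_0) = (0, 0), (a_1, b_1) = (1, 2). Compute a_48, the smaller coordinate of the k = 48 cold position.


By Wythoff's theorem, a_k = floor(k * phi) and b_k = floor(k * phi^2) = a_k + k, where phi = (1 + sqrt(5))/2 is the golden ratio.
phi = (1 + sqrt(5))/2 = 1.618034
k = 48
k * phi = 48 * 1.618034 = 77.665631
a_48 = floor(k * phi) = 77

77


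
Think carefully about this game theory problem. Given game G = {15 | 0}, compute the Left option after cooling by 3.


Original game: {15 | 0} (a switch {a | b} with a > b).
Cooling by t (for t below the temperature (a - b)/2 = 15/2) taxes each move by t: {a | b} cooled by t is {a - t | b + t}.
Cooling amount: t = 3
Cooled Left option: 15 - 3 = 12
Cooled Right option: 0 + 3 = 3
Cooled game: {12 | 3}
Left option = 12

12


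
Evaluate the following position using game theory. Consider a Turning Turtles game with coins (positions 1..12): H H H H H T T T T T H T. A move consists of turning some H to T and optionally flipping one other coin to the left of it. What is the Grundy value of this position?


Coins: H H H H H T T T T T H T
Key fact: a single head at position k behaves exactly like a Nim heap of size k (turning it to T and optionally flipping a coin at j < k corresponds to moving the heap from k to j, or to 0), and heads combine as a disjunctive sum (two heads at the same place would cancel, matching j XOR j = 0). So the Nim-value is the XOR of the 1-indexed positions of the heads.
Face-up positions (1-indexed): [1, 2, 3, 4, 5, 11]
XOR 0 with 1: 0 XOR 1 = 1
XOR 1 with 2: 1 XOR 2 = 3
XOR 3 with 3: 3 XOR 3 = 0
XOR 0 with 4: 0 XOR 4 = 4
XOR 4 with 5: 4 XOR 5 = 1
XOR 1 with 11: 1 XOR 11 = 10
Nim-value = 10

10


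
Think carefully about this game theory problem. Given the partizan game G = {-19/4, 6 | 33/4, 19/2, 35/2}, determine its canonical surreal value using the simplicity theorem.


Left options: {-19/4, 6}, max = 6
Right options: {33/4, 19/2, 35/2}, min = 33/4
All options are numbers and max(Left) < min(Right), so by the simplicity theorem the value is the simplest (earliest-born) number strictly between 6 and 33/4.
Integers 7 through 8 all lie strictly between 6 and 33/4.
Among integers, the simplest (lowest birthday = smallest |n|; 0 is born on day 0, +-n on day n) is 7.
No non-integer in the interval can be simpler: if x is a non-integer in the interval, then floor(x) or ceil(x) also lies in the interval (the interval contains an integer), and both are proper prefixes of x's sign expansion, i.e. born earlier. So the game value is 7.
Game value = 7

7


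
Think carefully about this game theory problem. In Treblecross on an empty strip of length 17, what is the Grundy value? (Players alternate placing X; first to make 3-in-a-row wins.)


Treblecross: place X on empty cells; 3-in-a-row wins.
Playing within two cells of an existing X lets the opponent win at once, so sensible play treats the cells i-2..i+2 around each X as dead. The player left with no safe cell loses, so this is a normal-play take-away game on strips of safe cells.
Placing X at cell i (0-indexed) of a strip of k safe cells leaves independent strips of sizes max(0, i-2) and max(0, k-i-3). Hence G(k) = mex{ G(max(0,i-2)) XOR G(max(0,k-i-3)) : 0 <= i < k }, with G(0) = 0.
G(1): splits (0,0):0^0=0 -> mex({0}) = 1
G(2): splits (0,0):0^0=0 -> mex({0}) = 1
G(3): splits (0,0):0^0=0 -> mex({0}) = 1
G(4): splits (0,1):0^1=1 (0,0):0^0=0 -> mex({0, 1}) = 2
G(5): splits (0,2):0^1=1 (0,1):0^1=1 (0,0):0^0=0 -> mex({0, 1}) = 2
G(6) = mex({1}) = 0
G(7) = mex({0, 1, 2}) = 3
G(8) = mex({0, 1, 2}) = 3
G(9) = mex({0, 2}) = 1
G(10) = mex({0, 2, 3}) = 1
G(11) = mex({0, 3}) = 1
G(12) = mex({1, 3}) = 0
G(13) = mex({0, 1, 2, 3}) = 4
G(14) = mex({0, 1, 2}) = 3
G(15) = mex({0, 1, 2}) = 3
G(16) = mex({0, 1, 2, 4}) = 3
G(17) = mex({0, 1, 3, 4}) = 2
Therefore G(17) = 2.

2


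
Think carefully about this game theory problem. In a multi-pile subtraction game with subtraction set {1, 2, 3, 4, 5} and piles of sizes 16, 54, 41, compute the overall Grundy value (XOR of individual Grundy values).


Subtraction set: {1, 2, 3, 4, 5}
For this subtraction set, G(n) = n mod 6 (period = max + 1 = 6).
Pile 1 (size 16): G(16) = 16 mod 6 = 4
Pile 2 (size 54): G(54) = 54 mod 6 = 0
Pile 3 (size 41): G(41) = 41 mod 6 = 5
Total Grundy value = XOR of all: 4 XOR 0 XOR 5 = 1

1


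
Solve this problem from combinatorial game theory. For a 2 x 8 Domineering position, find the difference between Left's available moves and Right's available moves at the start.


Board is 2 x 8 (rows x cols).
Left (vertical) placements: (rows-1) * cols = 1 * 8 = 8
Right (horizontal) placements: rows * (cols-1) = 2 * 7 = 14
Advantage = Left - Right = 8 - 14 = -6

-6


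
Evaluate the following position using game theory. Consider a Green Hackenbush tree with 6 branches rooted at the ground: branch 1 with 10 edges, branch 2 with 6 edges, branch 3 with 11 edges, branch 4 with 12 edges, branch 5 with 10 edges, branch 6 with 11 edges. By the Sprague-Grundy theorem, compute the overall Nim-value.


The tree has 6 branches from the ground vertex.
In Green Hackenbush, the Nim-value of a simple path of length k is k.
Branch 1: length 10, Nim-value = 10
Branch 2: length 6, Nim-value = 6
Branch 3: length 11, Nim-value = 11
Branch 4: length 12, Nim-value = 12
Branch 5: length 10, Nim-value = 10
Branch 6: length 11, Nim-value = 11
Total Nim-value = XOR of all branch values:
0 XOR 10 = 10
10 XOR 6 = 12
12 XOR 11 = 7
7 XOR 12 = 11
11 XOR 10 = 1
1 XOR 11 = 10
Nim-value of the tree = 10

10
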